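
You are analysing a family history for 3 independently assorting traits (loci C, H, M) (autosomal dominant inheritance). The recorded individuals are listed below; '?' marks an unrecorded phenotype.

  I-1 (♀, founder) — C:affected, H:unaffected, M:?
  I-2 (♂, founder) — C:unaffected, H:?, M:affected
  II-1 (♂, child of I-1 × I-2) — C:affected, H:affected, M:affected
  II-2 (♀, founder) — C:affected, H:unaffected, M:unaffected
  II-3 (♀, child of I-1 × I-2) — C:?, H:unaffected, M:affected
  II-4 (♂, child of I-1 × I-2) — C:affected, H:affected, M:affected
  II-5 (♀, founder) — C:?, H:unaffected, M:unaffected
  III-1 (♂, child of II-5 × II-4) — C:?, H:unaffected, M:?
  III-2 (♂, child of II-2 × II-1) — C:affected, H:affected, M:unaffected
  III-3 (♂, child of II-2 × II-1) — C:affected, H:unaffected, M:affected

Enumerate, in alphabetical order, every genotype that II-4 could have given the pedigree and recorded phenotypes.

C/I-1 aff ·: Cc|CC
C/I-2 un ·: cc
C/II-1 aff I-1×I-2: Cc
C/II-2 aff ·: Cc|CC
C/II-3 ? I-1×I-2: cc|Cc
C/II-4 aff I-1×I-2: Cc
C/II-5 ? ·: cc|Cc|CC
C/III-1 ? II-5×II-4: cc|Cc|CC
C/III-2 aff II-2×II-1: Cc|CC
C/III-3 aff II-2×II-1: Cc|CC
⇒ C over [I-1,I-2,II-1,II-2,II-3,II-4,II-5,III-1,III-2,III-3]: 168 consistent
H/I-1 un ·: hh
H/I-2 ? ·: Hh
H/II-1 aff I-1×I-2: Hh
H/II-2 un ·: hh
H/II-3 un I-1×I-2: hh
H/II-4 aff I-1×I-2: Hh
H/II-5 un ·: hh
H/III-1 un II-5×II-4: hh
H/III-2 aff II-2×II-1: Hh
H/III-3 un II-2×II-1: hh
⇒ H over [I-1,I-2,II-1,II-2,II-3,II-4,II-5,III-1,III-2,III-3]: 1 consistent
M/I-1 ? ·: mm|Mm|MM
M/I-2 aff ·: Mm|MM
M/II-1 aff I-1×I-2: Mm
M/II-2 un ·: mm
M/II-3 aff I-1×I-2: Mm|MM
M/II-4 aff I-1×I-2: Mm|MM
M/II-5 un ·: mm
M/III-1 ? II-5×II-4: mm|Mm
M/III-2 un II-2×II-1: mm
M/III-3 aff II-2×II-1: Mm
⇒ M over [I-1,I-2,II-1,II-2,II-3,II-4,II-5,III-1,III-2,III-3]: 22 consistent

II-4 ∈ {Cc Hh MM, Cc Hh Mm}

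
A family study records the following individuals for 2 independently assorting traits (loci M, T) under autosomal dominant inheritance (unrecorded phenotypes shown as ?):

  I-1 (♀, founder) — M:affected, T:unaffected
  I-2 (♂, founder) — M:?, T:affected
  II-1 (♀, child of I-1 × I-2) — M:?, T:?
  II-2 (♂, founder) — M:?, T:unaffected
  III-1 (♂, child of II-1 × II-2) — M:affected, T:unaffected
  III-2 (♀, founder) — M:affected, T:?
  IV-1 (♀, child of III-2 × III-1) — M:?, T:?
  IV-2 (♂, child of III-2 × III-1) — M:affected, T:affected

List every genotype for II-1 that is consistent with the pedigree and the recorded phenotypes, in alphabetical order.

II-1 ∈ {MM Tt, MM tt, Mm Tt, Mm tt, mm Tt, mm tt}

M/I-1 aff ·: Mm|MM
M/I-2 ? ·: mm|Mm|MM
M/II-1 ? I-1×I-2: mm|Mm|MM
M/II-2 ? ·: mm|Mm|MM
M/III-1 aff II-1×II-2: Mm|MM
M/III-2 aff ·: Mm|MM
M/IV-1 ? III-2×III-1: mm|Mm|MM
M/IV-2 aff III-2×III-1: Mm|MM
⇒ M over [I-1,I-2,II-1,II-2,III-1,III-2,IV-1,IV-2]: 360 consistent
T/I-1 un ·: tt
T/I-2 aff ·: Tt|TT
T/II-1 ? I-1×I-2: tt|Tt
T/II-2 un ·: tt
T/III-1 un II-1×II-2: tt
T/III-2 ? ·: Tt|TT
T/IV-1 ? III-2×III-1: tt|Tt
T/IV-2 aff III-2×III-1: Tt
⇒ T over [I-1,I-2,II-1,II-2,III-1,III-2,IV-1,IV-2]: 9 consistent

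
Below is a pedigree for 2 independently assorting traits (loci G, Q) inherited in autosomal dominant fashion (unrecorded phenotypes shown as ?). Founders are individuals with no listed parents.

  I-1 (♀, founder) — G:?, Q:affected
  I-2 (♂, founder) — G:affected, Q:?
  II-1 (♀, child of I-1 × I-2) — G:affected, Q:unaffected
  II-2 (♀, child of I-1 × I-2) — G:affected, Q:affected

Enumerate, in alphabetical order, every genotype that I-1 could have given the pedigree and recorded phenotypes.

G/I-1 ? ·: gg|Gg|GG
G/I-2 aff ·: Gg|GG
G/II-1 aff I-1×I-2: Gg|GG
G/II-2 aff I-1×I-2: Gg|GG
⇒ G over [I-1,I-2,II-1,II-2]: 15 consistent
Q/I-1 aff ·: Qq
Q/I-2 ? ·: qq|Qq
Q/II-1 un I-1×I-2: qq
Q/II-2 aff I-1×I-2: Qq|QQ
⇒ Q over [I-1,I-2,II-1,II-2]: 3 consistent

I-1 ∈ {GG Qq, Gg Qq, gg Qq}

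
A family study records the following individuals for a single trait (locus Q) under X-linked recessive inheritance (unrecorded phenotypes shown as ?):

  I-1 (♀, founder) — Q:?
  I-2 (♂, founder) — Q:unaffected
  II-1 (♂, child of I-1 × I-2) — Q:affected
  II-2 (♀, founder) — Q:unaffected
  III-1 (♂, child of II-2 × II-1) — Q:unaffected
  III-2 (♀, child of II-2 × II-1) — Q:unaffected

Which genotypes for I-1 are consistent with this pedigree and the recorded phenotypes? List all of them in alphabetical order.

Q/I-1 ? ·: X^QX^q|X^qX^q
Q/I-2 un ·: X^QY
Q/II-1 aff I-1×I-2: X^qY
Q/II-2 un ·: X^QX^Q|X^QX^q
Q/III-1 un II-2×II-1: X^QY
Q/III-2 un II-2×II-1: X^QX^q
⇒ Q over [I-1,I-2,II-1,II-2,III-1,III-2]: 4 consistent

I-1 ∈ {X^QX^q, X^qX^q}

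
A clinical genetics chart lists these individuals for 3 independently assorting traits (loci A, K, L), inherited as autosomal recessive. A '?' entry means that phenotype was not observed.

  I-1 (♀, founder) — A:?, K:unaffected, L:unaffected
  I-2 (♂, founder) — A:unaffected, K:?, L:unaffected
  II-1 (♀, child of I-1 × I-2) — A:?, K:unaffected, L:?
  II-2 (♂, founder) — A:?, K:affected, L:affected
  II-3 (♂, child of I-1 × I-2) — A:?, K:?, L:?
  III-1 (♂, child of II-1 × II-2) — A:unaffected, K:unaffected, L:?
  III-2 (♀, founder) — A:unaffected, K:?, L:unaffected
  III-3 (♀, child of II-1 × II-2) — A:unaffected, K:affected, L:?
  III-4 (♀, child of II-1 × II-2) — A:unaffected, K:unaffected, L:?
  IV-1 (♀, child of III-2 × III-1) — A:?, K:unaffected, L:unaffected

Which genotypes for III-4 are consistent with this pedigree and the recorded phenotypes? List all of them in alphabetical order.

III-4 ∈ {AA Kk Ll, AA Kk ll, Aa Kk Ll, Aa Kk ll}

A/I-1 ? ·: AA|Aa|aa
A/I-2 un ·: AA|Aa
A/II-1 ? I-1×I-2: AA|Aa|aa
A/II-2 ? ·: AA|Aa|aa
A/II-3 ? I-1×I-2: AA|Aa|aa
A/III-1 un II-1×II-2: AA|Aa
A/III-2 un ·: AA|Aa
A/III-3 un II-1×II-2: AA|Aa
A/III-4 un II-1×II-2: AA|Aa
A/IV-1 ? III-2×III-1: AA|Aa|aa
⇒ A over [I-1,I-2,II-1,II-2,II-3,III-1,III-2,III-3,III-4,IV-1]: 1060 consistent
K/I-1 un ·: KK|Kk
K/I-2 ? ·: KK|Kk|kk
K/II-1 un I-1×I-2: Kk
K/II-2 aff ·: kk
K/II-3 ? I-1×I-2: KK|Kk|kk
K/III-1 un II-1×II-2: Kk
K/III-2 ? ·: KK|Kk|kk
K/III-3 aff II-1×II-2: kk
K/III-4 un II-1×II-2: Kk
K/IV-1 un III-2×III-1: KK|Kk
⇒ K over [I-1,I-2,II-1,II-2,II-3,III-1,III-2,III-3,III-4,IV-1]: 50 consistent
L/I-1 un ·: LL|Ll
L/I-2 un ·: LL|Ll
L/II-1 ? I-1×I-2: LL|Ll|ll
L/II-2 aff ·: ll
L/II-3 ? I-1×I-2: LL|Ll|ll
L/III-1 ? II-1×II-2: Ll|ll
L/III-2 un ·: LL|Ll
L/III-3 ? II-1×II-2: Ll|ll
L/III-4 ? II-1×II-2: Ll|ll
L/IV-1 un III-2×III-1: LL|Ll
⇒ L over [I-1,I-2,II-1,II-2,II-3,III-1,III-2,III-3,III-4,IV-1]: 206 consistent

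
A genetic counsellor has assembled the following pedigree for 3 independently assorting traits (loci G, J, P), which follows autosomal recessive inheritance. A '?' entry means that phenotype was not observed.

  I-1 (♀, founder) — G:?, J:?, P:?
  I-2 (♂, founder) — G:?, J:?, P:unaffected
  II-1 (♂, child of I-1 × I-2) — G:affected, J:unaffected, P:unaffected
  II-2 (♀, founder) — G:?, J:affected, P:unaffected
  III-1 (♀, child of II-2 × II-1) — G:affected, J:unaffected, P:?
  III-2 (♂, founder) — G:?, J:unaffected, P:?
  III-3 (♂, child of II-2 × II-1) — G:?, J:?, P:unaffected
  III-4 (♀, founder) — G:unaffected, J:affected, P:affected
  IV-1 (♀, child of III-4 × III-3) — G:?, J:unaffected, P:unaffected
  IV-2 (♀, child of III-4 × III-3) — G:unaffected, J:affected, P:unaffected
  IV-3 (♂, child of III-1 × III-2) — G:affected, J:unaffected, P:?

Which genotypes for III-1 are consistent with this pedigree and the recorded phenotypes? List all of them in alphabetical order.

G/I-1 ? ·: Gg|gg
G/I-2 ? ·: Gg|gg
G/II-1 aff I-1×I-2: gg
G/II-2 ? ·: Gg|gg
G/III-1 aff II-2×II-1: gg
G/III-2 ? ·: Gg|gg
G/III-3 ? II-2×II-1: Gg|gg
G/III-4 un ·: GG|Gg
G/IV-1 ? III-4×III-3: GG|Gg|gg
G/IV-2 un III-4×III-3: GG|Gg
G/IV-3 aff III-1×III-2: gg
⇒ G over [I-1,I-2,II-1,II-2,III-1,III-2,III-3,III-4,IV-1,IV-2,IV-3]: 128 consistent
J/I-1 ? ·: JJ|Jj|jj
J/I-2 ? ·: JJ|Jj|jj
J/II-1 un I-1×I-2: JJ|Jj
J/II-2 aff ·: jj
J/III-1 un II-2×II-1: Jj
J/III-2 un ·: JJ|Jj
J/III-3 ? II-2×II-1: Jj
J/III-4 aff ·: jj
J/IV-1 un III-4×III-3: Jj
J/IV-2 aff III-4×III-3: jj
J/IV-3 un III-1×III-2: JJ|Jj
⇒ J over [I-1,I-2,II-1,II-2,III-1,III-2,III-3,III-4,IV-1,IV-2,IV-3]: 44 consistent
P/I-1 ? ·: PP|Pp|pp
P/I-2 un ·: PP|Pp
P/II-1 un I-1×I-2: PP|Pp
P/II-2 un ·: PP|Pp
P/III-1 ? II-2×II-1: PP|Pp|pp
P/III-2 ? ·: PP|Pp|pp
P/III-3 un II-2×II-1: PP|Pp
P/III-4 aff ·: pp
P/IV-1 un III-4×III-3: Pp
P/IV-2 un III-4×III-3: Pp
P/IV-3 ? III-1×III-2: PP|Pp|pp
⇒ P over [I-1,I-2,II-1,II-2,III-1,III-2,III-3,III-4,IV-1,IV-2,IV-3]: 364 consistent

III-1 ∈ {gg Jj PP, gg Jj Pp, gg Jj pp}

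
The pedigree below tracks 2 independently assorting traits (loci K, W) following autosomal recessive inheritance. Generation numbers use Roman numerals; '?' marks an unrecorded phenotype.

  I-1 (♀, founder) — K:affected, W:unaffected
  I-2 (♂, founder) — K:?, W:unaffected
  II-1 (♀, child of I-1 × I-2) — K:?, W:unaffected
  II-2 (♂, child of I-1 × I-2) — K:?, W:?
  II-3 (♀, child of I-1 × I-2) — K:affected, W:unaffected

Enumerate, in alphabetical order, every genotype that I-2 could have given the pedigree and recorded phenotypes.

I-2 ∈ {Kk WW, Kk Ww, kk WW, kk Ww}

K/I-1 aff ·: kk
K/I-2 ? ·: Kk|kk
K/II-1 ? I-1×I-2: Kk|kk
K/II-2 ? I-1×I-2: Kk|kk
K/II-3 aff I-1×I-2: kk
⇒ K over [I-1,I-2,II-1,II-2,II-3]: 5 consistent
W/I-1 un ·: WW|Ww
W/I-2 un ·: WW|Ww
W/II-1 un I-1×I-2: WW|Ww
W/II-2 ? I-1×I-2: WW|Ww|ww
W/II-3 un I-1×I-2: WW|Ww
⇒ W over [I-1,I-2,II-1,II-2,II-3]: 29 consistent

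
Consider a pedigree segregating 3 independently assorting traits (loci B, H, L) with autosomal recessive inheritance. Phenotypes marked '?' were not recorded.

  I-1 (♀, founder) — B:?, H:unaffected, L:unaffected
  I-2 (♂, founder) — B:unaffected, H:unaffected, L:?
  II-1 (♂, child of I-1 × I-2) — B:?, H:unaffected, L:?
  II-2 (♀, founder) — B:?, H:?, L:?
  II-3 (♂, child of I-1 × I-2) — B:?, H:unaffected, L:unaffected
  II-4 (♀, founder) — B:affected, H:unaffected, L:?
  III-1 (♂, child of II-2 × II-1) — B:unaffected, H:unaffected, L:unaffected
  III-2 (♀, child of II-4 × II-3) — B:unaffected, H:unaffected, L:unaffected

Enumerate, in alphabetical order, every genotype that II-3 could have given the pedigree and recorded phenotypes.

B/I-1 ? ·: BB|Bb|bb
B/I-2 un ·: BB|Bb
B/II-1 ? I-1×I-2: BB|Bb|bb
B/II-2 ? ·: BB|Bb|bb
B/II-3 ? I-1×I-2: BB|Bb
B/II-4 aff ·: bb
B/III-1 un II-2×II-1: BB|Bb
B/III-2 un II-4×II-3: Bb
⇒ B over [I-1,I-2,II-1,II-2,II-3,II-4,III-1,III-2]: 74 consistent
H/I-1 un ·: HH|Hh
H/I-2 un ·: HH|Hh
H/II-1 un I-1×I-2: HH|Hh
H/II-2 ? ·: HH|Hh|hh
H/II-3 un I-1×I-2: HH|Hh
H/II-4 un ·: HH|Hh
H/III-1 un II-2×II-1: HH|Hh
H/III-2 un II-4×II-3: HH|Hh
⇒ H over [I-1,I-2,II-1,II-2,II-3,II-4,III-1,III-2]: 201 consistent
L/I-1 un ·: LL|Ll
L/I-2 ? ·: LL|Ll|ll
L/II-1 ? I-1×I-2: LL|Ll|ll
L/II-2 ? ·: LL|Ll|ll
L/II-3 un I-1×I-2: LL|Ll
L/II-4 ? ·: LL|Ll|ll
L/III-1 un II-2×II-1: LL|Ll
L/III-2 un II-4×II-3: LL|Ll
⇒ L over [I-1,I-2,II-1,II-2,II-3,II-4,III-1,III-2]: 337 consistent

II-3 ∈ {BB HH LL, BB HH Ll, BB Hh LL, BB Hh Ll, Bb HH LL, Bb HH Ll, Bb Hh LL, Bb Hh Ll}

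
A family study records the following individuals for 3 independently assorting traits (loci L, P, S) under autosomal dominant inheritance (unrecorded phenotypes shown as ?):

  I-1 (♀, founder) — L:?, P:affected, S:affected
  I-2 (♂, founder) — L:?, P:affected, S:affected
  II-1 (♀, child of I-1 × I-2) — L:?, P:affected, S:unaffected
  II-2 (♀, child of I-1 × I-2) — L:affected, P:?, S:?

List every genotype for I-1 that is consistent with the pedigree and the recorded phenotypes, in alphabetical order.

L/I-1 ? ·: ll|Ll|LL
L/I-2 ? ·: ll|Ll|LL
L/II-1 ? I-1×I-2: ll|Ll|LL
L/II-2 aff I-1×I-2: Ll|LL
⇒ L over [I-1,I-2,II-1,II-2]: 21 consistent
P/I-1 aff ·: Pp|PP
P/I-2 aff ·: Pp|PP
P/II-1 aff I-1×I-2: Pp|PP
P/II-2 ? I-1×I-2: pp|Pp|PP
⇒ P over [I-1,I-2,II-1,II-2]: 15 consistent
S/I-1 aff ·: Ss
S/I-2 aff ·: Ss
S/II-1 un I-1×I-2: ss
S/II-2 ? I-1×I-2: ss|Ss|SS
⇒ S over [I-1,I-2,II-1,II-2]: 3 consistent

I-1 ∈ {LL PP Ss, LL Pp Ss, Ll PP Ss, Ll Pp Ss, ll PP Ss, ll Pp Ss}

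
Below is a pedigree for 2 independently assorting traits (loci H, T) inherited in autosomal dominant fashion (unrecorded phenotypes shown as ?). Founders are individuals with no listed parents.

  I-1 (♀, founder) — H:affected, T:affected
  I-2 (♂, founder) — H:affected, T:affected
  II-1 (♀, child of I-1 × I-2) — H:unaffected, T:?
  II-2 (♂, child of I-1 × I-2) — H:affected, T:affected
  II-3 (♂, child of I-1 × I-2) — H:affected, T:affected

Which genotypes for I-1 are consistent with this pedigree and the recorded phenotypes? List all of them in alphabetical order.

I-1 ∈ {Hh TT, Hh Tt}

H/I-1 aff ·: Hh
H/I-2 aff ·: Hh
H/II-1 un I-1×I-2: hh
H/II-2 aff I-1×I-2: Hh|HH
H/II-3 aff I-1×I-2: Hh|HH
⇒ H over [I-1,I-2,II-1,II-2,II-3]: 4 consistent
T/I-1 aff ·: Tt|TT
T/I-2 aff ·: Tt|TT
T/II-1 ? I-1×I-2: tt|Tt|TT
T/II-2 aff I-1×I-2: Tt|TT
T/II-3 aff I-1×I-2: Tt|TT
⇒ T over [I-1,I-2,II-1,II-2,II-3]: 29 consistent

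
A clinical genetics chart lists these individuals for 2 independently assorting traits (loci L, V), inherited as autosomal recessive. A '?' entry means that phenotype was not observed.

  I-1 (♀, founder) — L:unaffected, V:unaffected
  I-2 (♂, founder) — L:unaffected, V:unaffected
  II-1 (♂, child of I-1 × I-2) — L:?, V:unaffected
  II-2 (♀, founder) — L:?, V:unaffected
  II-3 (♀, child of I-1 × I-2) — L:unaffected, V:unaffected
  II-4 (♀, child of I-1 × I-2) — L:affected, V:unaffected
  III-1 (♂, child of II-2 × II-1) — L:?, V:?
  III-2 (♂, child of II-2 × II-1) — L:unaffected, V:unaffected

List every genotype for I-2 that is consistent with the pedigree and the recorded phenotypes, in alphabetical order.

I-2 ∈ {Ll VV, Ll Vv}

L/I-1 un ·: Ll
L/I-2 un ·: Ll
L/II-1 ? I-1×I-2: LL|Ll|ll
L/II-2 ? ·: LL|Ll|ll
L/II-3 un I-1×I-2: LL|Ll
L/II-4 aff I-1×I-2: ll
L/III-1 ? II-2×II-1: LL|Ll|ll
L/III-2 un II-2×II-1: LL|Ll
⇒ L over [I-1,I-2,II-1,II-2,II-3,II-4,III-1,III-2]: 42 consistent
V/I-1 un ·: VV|Vv
V/I-2 un ·: VV|Vv
V/II-1 un I-1×I-2: VV|Vv
V/II-2 un ·: VV|Vv
V/II-3 un I-1×I-2: VV|Vv
V/II-4 un I-1×I-2: VV|Vv
V/III-1 ? II-2×II-1: VV|Vv|vv
V/III-2 un II-2×II-1: VV|Vv
⇒ V over [I-1,I-2,II-1,II-2,II-3,II-4,III-1,III-2]: 185 consistent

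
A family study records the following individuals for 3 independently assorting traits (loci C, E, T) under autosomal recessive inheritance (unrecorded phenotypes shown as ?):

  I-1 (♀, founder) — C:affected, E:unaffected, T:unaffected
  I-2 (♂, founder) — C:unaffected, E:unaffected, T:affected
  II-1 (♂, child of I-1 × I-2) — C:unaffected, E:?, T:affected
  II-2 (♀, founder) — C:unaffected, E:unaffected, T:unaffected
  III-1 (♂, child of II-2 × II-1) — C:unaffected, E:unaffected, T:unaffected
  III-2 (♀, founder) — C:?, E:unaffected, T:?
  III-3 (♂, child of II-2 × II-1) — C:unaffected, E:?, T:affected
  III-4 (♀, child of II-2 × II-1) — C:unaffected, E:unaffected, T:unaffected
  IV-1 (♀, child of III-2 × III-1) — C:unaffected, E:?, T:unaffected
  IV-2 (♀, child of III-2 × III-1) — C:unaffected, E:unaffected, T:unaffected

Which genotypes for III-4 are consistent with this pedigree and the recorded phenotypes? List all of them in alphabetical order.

III-4 ∈ {CC EE Tt, CC Ee Tt, Cc EE Tt, Cc Ee Tt}

C/I-1 aff ·: cc
C/I-2 un ·: CC|Cc
C/II-1 un I-1×I-2: Cc
C/II-2 un ·: CC|Cc
C/III-1 un II-2×II-1: CC|Cc
C/III-2 ? ·: CC|Cc|cc
C/III-3 un II-2×II-1: CC|Cc
C/III-4 un II-2×II-1: CC|Cc
C/IV-1 un III-2×III-1: CC|Cc
C/IV-2 un III-2×III-1: CC|Cc
⇒ C over [I-1,I-2,II-1,II-2,III-1,III-2,III-3,III-4,IV-1,IV-2]: 240 consistent
E/I-1 un ·: EE|Ee
E/I-2 un ·: EE|Ee
E/II-1 ? I-1×I-2: EE|Ee|ee
E/II-2 un ·: EE|Ee
E/III-1 un II-2×II-1: EE|Ee
E/III-2 un ·: EE|Ee
E/III-3 ? II-2×II-1: EE|Ee|ee
E/III-4 un II-2×II-1: EE|Ee
E/IV-1 ? III-2×III-1: EE|Ee|ee
E/IV-2 un III-2×III-1: EE|Ee
⇒ E over [I-1,I-2,II-1,II-2,III-1,III-2,III-3,III-4,IV-1,IV-2]: 740 consistent
T/I-1 un ·: Tt
T/I-2 aff ·: tt
T/II-1 aff I-1×I-2: tt
T/II-2 un ·: Tt
T/III-1 un II-2×II-1: Tt
T/III-2 ? ·: TT|Tt|tt
T/III-3 aff II-2×II-1: tt
T/III-4 un II-2×II-1: Tt
T/IV-1 un III-2×III-1: TT|Tt
T/IV-2 un III-2×III-1: TT|Tt
⇒ T over [I-1,I-2,II-1,II-2,III-1,III-2,III-3,III-4,IV-1,IV-2]: 9 consistent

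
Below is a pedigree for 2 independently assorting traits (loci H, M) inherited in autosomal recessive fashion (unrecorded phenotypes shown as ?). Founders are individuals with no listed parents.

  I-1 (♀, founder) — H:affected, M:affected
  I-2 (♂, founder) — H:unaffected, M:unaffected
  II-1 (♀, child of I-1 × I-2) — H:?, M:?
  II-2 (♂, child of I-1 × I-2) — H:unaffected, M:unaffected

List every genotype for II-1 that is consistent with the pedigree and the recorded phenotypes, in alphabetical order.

H/I-1 aff ·: hh
H/I-2 un ·: HH|Hh
H/II-1 ? I-1×I-2: Hh|hh
H/II-2 un I-1×I-2: Hh
⇒ H over [I-1,I-2,II-1,II-2]: 3 consistent
M/I-1 aff ·: mm
M/I-2 un ·: MM|Mm
M/II-1 ? I-1×I-2: Mm|mm
M/II-2 un I-1×I-2: Mm
⇒ M over [I-1,I-2,II-1,II-2]: 3 consistent

II-1 ∈ {Hh Mm, Hh mm, hh Mm, hh mm}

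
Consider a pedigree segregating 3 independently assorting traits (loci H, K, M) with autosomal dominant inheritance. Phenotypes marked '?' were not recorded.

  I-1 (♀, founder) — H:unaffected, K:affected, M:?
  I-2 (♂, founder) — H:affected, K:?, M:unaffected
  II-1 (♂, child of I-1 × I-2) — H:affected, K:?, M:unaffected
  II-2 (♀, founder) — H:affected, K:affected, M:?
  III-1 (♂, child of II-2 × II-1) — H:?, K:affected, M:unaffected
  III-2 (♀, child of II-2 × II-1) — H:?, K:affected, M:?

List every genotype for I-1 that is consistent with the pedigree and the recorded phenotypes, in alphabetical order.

H/I-1 un ·: hh
H/I-2 aff ·: Hh|HH
H/II-1 aff I-1×I-2: Hh
H/II-2 aff ·: Hh|HH
H/III-1 ? II-2×II-1: hh|Hh|HH
H/III-2 ? II-2×II-1: hh|Hh|HH
⇒ H over [I-1,I-2,II-1,II-2,III-1,III-2]: 26 consistent
K/I-1 aff ·: Kk|KK
K/I-2 ? ·: kk|Kk|KK
K/II-1 ? I-1×I-2: kk|Kk|KK
K/II-2 aff ·: Kk|KK
K/III-1 aff II-2×II-1: Kk|KK
K/III-2 aff II-2×II-1: Kk|KK
⇒ K over [I-1,I-2,II-1,II-2,III-1,III-2]: 64 consistent
M/I-1 ? ·: mm|Mm
M/I-2 un ·: mm
M/II-1 un I-1×I-2: mm
M/II-2 ? ·: mm|Mm
M/III-1 un II-2×II-1: mm
M/III-2 ? II-2×II-1: mm|Mm
⇒ M over [I-1,I-2,II-1,II-2,III-1,III-2]: 6 consistent

I-1 ∈ {hh KK Mm, hh KK mm, hh Kk Mm, hh Kk mm}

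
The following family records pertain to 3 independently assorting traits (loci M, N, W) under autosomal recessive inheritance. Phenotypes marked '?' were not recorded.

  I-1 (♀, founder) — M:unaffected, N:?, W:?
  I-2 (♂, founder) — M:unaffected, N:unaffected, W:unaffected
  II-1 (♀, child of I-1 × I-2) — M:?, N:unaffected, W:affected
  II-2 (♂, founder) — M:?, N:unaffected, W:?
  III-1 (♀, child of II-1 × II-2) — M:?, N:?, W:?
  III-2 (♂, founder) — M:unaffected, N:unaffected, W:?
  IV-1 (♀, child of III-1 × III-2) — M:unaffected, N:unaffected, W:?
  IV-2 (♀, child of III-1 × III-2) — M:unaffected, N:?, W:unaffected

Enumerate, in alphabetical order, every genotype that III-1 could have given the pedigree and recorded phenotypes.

III-1 ∈ {MM NN Ww, MM NN ww, MM Nn Ww, MM Nn ww, MM nn Ww, MM nn ww, Mm NN Ww, Mm NN ww, Mm Nn Ww, Mm Nn ww, Mm nn Ww, Mm nn ww, mm NN Ww, mm NN ww, mm Nn Ww, mm Nn ww, mm nn Ww, mm nn ww}

M/I-1 un ·: MM|Mm
M/I-2 un ·: MM|Mm
M/II-1 ? I-1×I-2: MM|Mm|mm
M/II-2 ? ·: MM|Mm|mm
M/III-1 ? II-1×II-2: MM|Mm|mm
M/III-2 un ·: MM|Mm
M/IV-1 un III-1×III-2: MM|Mm
M/IV-2 un III-1×III-2: MM|Mm
⇒ M over [I-1,I-2,II-1,II-2,III-1,III-2,IV-1,IV-2]: 238 consistent
N/I-1 ? ·: NN|Nn|nn
N/I-2 un ·: NN|Nn
N/II-1 un I-1×I-2: NN|Nn
N/II-2 un ·: NN|Nn
N/III-1 ? II-1×II-2: NN|Nn|nn
N/III-2 un ·: NN|Nn
N/IV-1 un III-1×III-2: NN|Nn
N/IV-2 ? III-1×III-2: NN|Nn|nn
⇒ N over [I-1,I-2,II-1,II-2,III-1,III-2,IV-1,IV-2]: 245 consistent
W/I-1 ? ·: Ww|ww
W/I-2 un ·: Ww
W/II-1 aff I-1×I-2: ww
W/II-2 ? ·: WW|Ww|ww
W/III-1 ? II-1×II-2: Ww|ww
W/III-2 ? ·: WW|Ww|ww
W/IV-1 ? III-1×III-2: WW|Ww|ww
W/IV-2 un III-1×III-2: WW|Ww
⇒ W over [I-1,I-2,II-1,II-2,III-1,III-2,IV-1,IV-2]: 60 consistent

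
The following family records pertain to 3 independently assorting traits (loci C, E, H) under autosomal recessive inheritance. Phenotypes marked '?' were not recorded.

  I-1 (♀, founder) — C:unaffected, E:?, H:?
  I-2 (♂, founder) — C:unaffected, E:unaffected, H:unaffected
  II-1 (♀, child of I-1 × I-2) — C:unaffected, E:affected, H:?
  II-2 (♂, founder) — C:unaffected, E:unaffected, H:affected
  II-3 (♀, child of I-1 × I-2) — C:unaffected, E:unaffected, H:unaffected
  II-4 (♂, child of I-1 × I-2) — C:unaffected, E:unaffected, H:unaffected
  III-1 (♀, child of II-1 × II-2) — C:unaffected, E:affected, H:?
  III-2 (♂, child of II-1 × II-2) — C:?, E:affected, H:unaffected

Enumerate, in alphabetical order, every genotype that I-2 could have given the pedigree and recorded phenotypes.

I-2 ∈ {CC Ee HH, CC Ee Hh, Cc Ee HH, Cc Ee Hh}

C/I-1 un ·: CC|Cc
C/I-2 un ·: CC|Cc
C/II-1 un I-1×I-2: CC|Cc
C/II-2 un ·: CC|Cc
C/II-3 un I-1×I-2: CC|Cc
C/II-4 un I-1×I-2: CC|Cc
C/III-1 un II-1×II-2: CC|Cc
C/III-2 ? II-1×II-2: CC|Cc|cc
⇒ C over [I-1,I-2,II-1,II-2,II-3,II-4,III-1,III-2]: 185 consistent
E/I-1 ? ·: Ee|ee
E/I-2 un ·: Ee
E/II-1 aff I-1×I-2: ee
E/II-2 un ·: Ee
E/II-3 un I-1×I-2: EE|Ee
E/II-4 un I-1×I-2: EE|Ee
E/III-1 aff II-1×II-2: ee
E/III-2 aff II-1×II-2: ee
⇒ E over [I-1,I-2,II-1,II-2,II-3,II-4,III-1,III-2]: 5 consistent
H/I-1 ? ·: HH|Hh|hh
H/I-2 un ·: HH|Hh
H/II-1 ? I-1×I-2: HH|Hh
H/II-2 aff ·: hh
H/II-3 un I-1×I-2: HH|Hh
H/II-4 un I-1×I-2: HH|Hh
H/III-1 ? II-1×II-2: Hh|hh
H/III-2 un II-1×II-2: Hh
⇒ H over [I-1,I-2,II-1,II-2,II-3,II-4,III-1,III-2]: 41 consistent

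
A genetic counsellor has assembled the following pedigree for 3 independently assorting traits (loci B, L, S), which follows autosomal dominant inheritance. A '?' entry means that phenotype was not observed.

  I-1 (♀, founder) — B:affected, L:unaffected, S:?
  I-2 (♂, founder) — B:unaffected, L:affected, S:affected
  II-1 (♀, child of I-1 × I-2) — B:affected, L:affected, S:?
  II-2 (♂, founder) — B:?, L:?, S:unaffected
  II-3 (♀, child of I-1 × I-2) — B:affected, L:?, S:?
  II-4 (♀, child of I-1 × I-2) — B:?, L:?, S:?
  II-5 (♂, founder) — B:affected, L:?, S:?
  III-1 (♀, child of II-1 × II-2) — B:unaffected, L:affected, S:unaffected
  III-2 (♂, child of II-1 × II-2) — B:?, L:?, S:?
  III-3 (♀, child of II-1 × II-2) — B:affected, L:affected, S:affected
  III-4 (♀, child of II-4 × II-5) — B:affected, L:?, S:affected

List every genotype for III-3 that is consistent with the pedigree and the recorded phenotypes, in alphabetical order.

III-3 ∈ {BB LL Ss, BB Ll Ss, Bb LL Ss, Bb Ll Ss}

B/I-1 aff ·: Bb|BB
B/I-2 un ·: bb
B/II-1 aff I-1×I-2: Bb
B/II-2 ? ·: bb|Bb
B/II-3 aff I-1×I-2: Bb
B/II-4 ? I-1×I-2: bb|Bb
B/II-5 aff ·: Bb|BB
B/III-1 un II-1×II-2: bb
B/III-2 ? II-1×II-2: bb|Bb|BB
B/III-3 aff II-1×II-2: Bb|BB
B/III-4 aff II-4×II-5: Bb|BB
⇒ B over [I-1,I-2,II-1,II-2,II-3,II-4,II-5,III-1,III-2,III-3,III-4]: 80 consistent
L/I-1 un ·: ll
L/I-2 aff ·: Ll|LL
L/II-1 aff I-1×I-2: Ll
L/II-2 ? ·: ll|Ll|LL
L/II-3 ? I-1×I-2: ll|Ll
L/II-4 ? I-1×I-2: ll|Ll
L/II-5 ? ·: ll|Ll|LL
L/III-1 aff II-1×II-2: Ll|LL
L/III-2 ? II-1×II-2: ll|Ll|LL
L/III-3 aff II-1×II-2: Ll|LL
L/III-4 ? II-4×II-5: ll|Ll|LL
⇒ L over [I-1,I-2,II-1,II-2,II-3,II-4,II-5,III-1,III-2,III-3,III-4]: 638 consistent
S/I-1 ? ·: ss|Ss|SS
S/I-2 aff ·: Ss|SS
S/II-1 ? I-1×I-2: Ss
S/II-2 un ·: ss
S/II-3 ? I-1×I-2: ss|Ss|SS
S/II-4 ? I-1×I-2: ss|Ss|SS
S/II-5 ? ·: ss|Ss|SS
S/III-1 un II-1×II-2: ss
S/III-2 ? II-1×II-2: ss|Ss
S/III-3 aff II-1×II-2: Ss
S/III-4 aff II-4×II-5: Ss|SS
⇒ S over [I-1,I-2,II-1,II-2,II-3,II-4,II-5,III-1,III-2,III-3,III-4]: 176 consistent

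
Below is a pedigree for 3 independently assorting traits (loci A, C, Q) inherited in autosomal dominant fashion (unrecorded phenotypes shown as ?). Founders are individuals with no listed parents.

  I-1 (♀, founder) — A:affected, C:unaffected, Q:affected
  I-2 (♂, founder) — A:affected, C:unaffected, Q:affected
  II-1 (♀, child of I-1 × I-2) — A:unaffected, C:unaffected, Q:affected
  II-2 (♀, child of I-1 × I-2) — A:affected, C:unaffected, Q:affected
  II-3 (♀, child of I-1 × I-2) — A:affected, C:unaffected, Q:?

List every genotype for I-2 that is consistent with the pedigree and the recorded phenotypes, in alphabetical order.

I-2 ∈ {Aa cc QQ, Aa cc Qq}

A/I-1 aff ·: Aa
A/I-2 aff ·: Aa
A/II-1 un I-1×I-2: aa
A/II-2 aff I-1×I-2: Aa|AA
A/II-3 aff I-1×I-2: Aa|AA
⇒ A over [I-1,I-2,II-1,II-2,II-3]: 4 consistent
C/I-1 un ·: cc
C/I-2 un ·: cc
C/II-1 un I-1×I-2: cc
C/II-2 un I-1×I-2: cc
C/II-3 un I-1×I-2: cc
⇒ C over [I-1,I-2,II-1,II-2,II-3]: 1 consistent
Q/I-1 aff ·: Qq|QQ
Q/I-2 aff ·: Qq|QQ
Q/II-1 aff I-1×I-2: Qq|QQ
Q/II-2 aff I-1×I-2: Qq|QQ
Q/II-3 ? I-1×I-2: qq|Qq|QQ
⇒ Q over [I-1,I-2,II-1,II-2,II-3]: 29 consistent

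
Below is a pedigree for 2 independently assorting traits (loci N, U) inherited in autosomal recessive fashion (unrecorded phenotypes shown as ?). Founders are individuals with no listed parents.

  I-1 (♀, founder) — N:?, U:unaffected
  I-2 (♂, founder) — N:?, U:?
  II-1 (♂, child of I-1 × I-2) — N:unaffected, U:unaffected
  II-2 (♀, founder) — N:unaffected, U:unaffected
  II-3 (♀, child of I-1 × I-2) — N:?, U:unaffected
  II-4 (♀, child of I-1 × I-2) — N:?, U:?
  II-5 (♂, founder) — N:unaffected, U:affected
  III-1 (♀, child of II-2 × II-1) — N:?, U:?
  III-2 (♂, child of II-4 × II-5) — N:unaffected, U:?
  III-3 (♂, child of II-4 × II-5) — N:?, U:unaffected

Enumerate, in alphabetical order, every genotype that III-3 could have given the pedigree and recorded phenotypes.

N/I-1 ? ·: NN|Nn|nn
N/I-2 ? ·: NN|Nn|nn
N/II-1 un I-1×I-2: NN|Nn
N/II-2 un ·: NN|Nn
N/II-3 ? I-1×I-2: NN|Nn|nn
N/II-4 ? I-1×I-2: NN|Nn|nn
N/II-5 un ·: NN|Nn
N/III-1 ? II-2×II-1: NN|Nn|nn
N/III-2 un II-4×II-5: NN|Nn
N/III-3 ? II-4×II-5: NN|Nn|nn
⇒ N over [I-1,I-2,II-1,II-2,II-3,II-4,II-5,III-1,III-2,III-3]: 1287 consistent
U/I-1 un ·: UU|Uu
U/I-2 ? ·: UU|Uu|uu
U/II-1 un I-1×I-2: UU|Uu
U/II-2 un ·: UU|Uu
U/II-3 un I-1×I-2: UU|Uu
U/II-4 ? I-1×I-2: UU|Uu
U/II-5 aff ·: uu
U/III-1 ? II-2×II-1: UU|Uu|uu
U/III-2 ? II-4×II-5: Uu|uu
U/III-3 un II-4×II-5: Uu
⇒ U over [I-1,I-2,II-1,II-2,II-3,II-4,II-5,III-1,III-2,III-3]: 167 consistent

III-3 ∈ {NN Uu, Nn Uu, nn Uu}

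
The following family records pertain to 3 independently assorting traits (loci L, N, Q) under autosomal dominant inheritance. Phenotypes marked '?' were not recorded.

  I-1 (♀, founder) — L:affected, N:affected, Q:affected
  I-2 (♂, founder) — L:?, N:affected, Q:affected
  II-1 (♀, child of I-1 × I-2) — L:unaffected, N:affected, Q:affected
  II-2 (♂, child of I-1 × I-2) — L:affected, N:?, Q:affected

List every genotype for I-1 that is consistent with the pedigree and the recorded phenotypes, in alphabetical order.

I-1 ∈ {Ll NN QQ, Ll NN Qq, Ll Nn QQ, Ll Nn Qq}

L/I-1 aff ·: Ll
L/I-2 ? ·: ll|Ll
L/II-1 un I-1×I-2: ll
L/II-2 aff I-1×I-2: Ll|LL
⇒ L over [I-1,I-2,II-1,II-2]: 3 consistent
N/I-1 aff ·: Nn|NN
N/I-2 aff ·: Nn|NN
N/II-1 aff I-1×I-2: Nn|NN
N/II-2 ? I-1×I-2: nn|Nn|NN
⇒ N over [I-1,I-2,II-1,II-2]: 15 consistent
Q/I-1 aff ·: Qq|QQ
Q/I-2 aff ·: Qq|QQ
Q/II-1 aff I-1×I-2: Qq|QQ
Q/II-2 aff I-1×I-2: Qq|QQ
⇒ Q over [I-1,I-2,II-1,II-2]: 13 consistent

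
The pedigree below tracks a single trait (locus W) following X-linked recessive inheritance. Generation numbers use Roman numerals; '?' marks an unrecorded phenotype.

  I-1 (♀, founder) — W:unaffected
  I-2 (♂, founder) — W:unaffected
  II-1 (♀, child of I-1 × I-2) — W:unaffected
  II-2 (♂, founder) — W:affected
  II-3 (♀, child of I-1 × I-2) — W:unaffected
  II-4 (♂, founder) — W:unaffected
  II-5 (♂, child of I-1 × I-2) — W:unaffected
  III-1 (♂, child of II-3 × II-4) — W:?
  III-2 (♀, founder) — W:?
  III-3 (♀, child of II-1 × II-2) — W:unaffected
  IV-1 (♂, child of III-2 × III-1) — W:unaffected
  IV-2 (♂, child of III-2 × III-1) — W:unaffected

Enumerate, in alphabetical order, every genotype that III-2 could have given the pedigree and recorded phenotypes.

W/I-1 un ·: X^WX^W|X^WX^w
W/I-2 un ·: X^WY
W/II-1 un I-1×I-2: X^WX^W|X^WX^w
W/II-2 aff ·: X^wY
W/II-3 un I-1×I-2: X^WX^W|X^WX^w
W/II-4 un ·: X^WY
W/II-5 un I-1×I-2: X^WY
W/III-1 ? II-3×II-4: X^WY|X^wY
W/III-2 ? ·: X^WX^W|X^WX^w
W/III-3 un II-1×II-2: X^WX^w
W/IV-1 un III-2×III-1: X^WY
W/IV-2 un III-2×III-1: X^WY
⇒ W over [I-1,I-2,II-1,II-2,II-3,II-4,II-5,III-1,III-2,III-3,IV-1,IV-2]: 14 consistent

III-2 ∈ {X^WX^W, X^WX^w}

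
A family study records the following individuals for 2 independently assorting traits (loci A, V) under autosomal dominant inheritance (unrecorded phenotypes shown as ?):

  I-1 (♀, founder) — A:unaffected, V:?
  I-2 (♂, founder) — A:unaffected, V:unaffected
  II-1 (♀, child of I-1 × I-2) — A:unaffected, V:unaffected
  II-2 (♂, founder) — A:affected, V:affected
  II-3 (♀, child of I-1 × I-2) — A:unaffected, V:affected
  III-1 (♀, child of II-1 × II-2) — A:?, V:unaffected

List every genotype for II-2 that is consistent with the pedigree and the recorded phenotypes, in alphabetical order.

II-2 ∈ {AA Vv, Aa Vv}

A/I-1 un ·: aa
A/I-2 un ·: aa
A/II-1 un I-1×I-2: aa
A/II-2 aff ·: Aa|AA
A/II-3 un I-1×I-2: aa
A/III-1 ? II-1×II-2: aa|Aa
⇒ A over [I-1,I-2,II-1,II-2,II-3,III-1]: 3 consistent
V/I-1 ? ·: Vv
V/I-2 un ·: vv
V/II-1 un I-1×I-2: vv
V/II-2 aff ·: Vv
V/II-3 aff I-1×I-2: Vv
V/III-1 un II-1×II-2: vv
⇒ V over [I-1,I-2,II-1,II-2,II-3,III-1]: 1 consistent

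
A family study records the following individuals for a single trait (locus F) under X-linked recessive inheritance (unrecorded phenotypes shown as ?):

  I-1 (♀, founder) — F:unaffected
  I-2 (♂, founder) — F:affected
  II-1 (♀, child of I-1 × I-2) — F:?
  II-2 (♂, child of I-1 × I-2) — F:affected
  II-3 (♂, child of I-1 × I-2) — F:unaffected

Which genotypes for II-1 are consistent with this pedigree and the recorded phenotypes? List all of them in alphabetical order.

II-1 ∈ {X^FX^f, X^fX^f}

F/I-1 un ·: X^FX^f
F/I-2 aff ·: X^fY
F/II-1 ? I-1×I-2: X^FX^f|X^fX^f
F/II-2 aff I-1×I-2: X^fY
F/II-3 un I-1×I-2: X^FY
⇒ F over [I-1,I-2,II-1,II-2,II-3]: 2 consistent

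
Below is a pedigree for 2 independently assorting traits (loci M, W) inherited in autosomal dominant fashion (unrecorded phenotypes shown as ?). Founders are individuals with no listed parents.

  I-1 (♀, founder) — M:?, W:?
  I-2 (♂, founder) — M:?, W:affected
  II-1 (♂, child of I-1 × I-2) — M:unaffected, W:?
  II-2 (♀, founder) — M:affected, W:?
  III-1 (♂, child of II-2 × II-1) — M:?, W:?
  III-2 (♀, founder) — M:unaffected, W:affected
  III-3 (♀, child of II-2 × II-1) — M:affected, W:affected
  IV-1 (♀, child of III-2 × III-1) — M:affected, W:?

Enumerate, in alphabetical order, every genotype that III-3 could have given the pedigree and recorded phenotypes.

III-3 ∈ {Mm WW, Mm Ww}

M/I-1 ? ·: mm|Mm
M/I-2 ? ·: mm|Mm
M/II-1 un I-1×I-2: mm
M/II-2 aff ·: Mm|MM
M/III-1 ? II-2×II-1: Mm
M/III-2 un ·: mm
M/III-3 aff II-2×II-1: Mm
M/IV-1 aff III-2×III-1: Mm
⇒ M over [I-1,I-2,II-1,II-2,III-1,III-2,III-3,IV-1]: 8 consistent
W/I-1 ? ·: ww|Ww|WW
W/I-2 aff ·: Ww|WW
W/II-1 ? I-1×I-2: ww|Ww|WW
W/II-2 ? ·: ww|Ww|WW
W/III-1 ? II-2×II-1: ww|Ww|WW
W/III-2 aff ·: Ww|WW
W/III-3 aff II-2×II-1: Ww|WW
W/IV-1 ? III-2×III-1: ww|Ww|WW
⇒ W over [I-1,I-2,II-1,II-2,III-1,III-2,III-3,IV-1]: 352 consistent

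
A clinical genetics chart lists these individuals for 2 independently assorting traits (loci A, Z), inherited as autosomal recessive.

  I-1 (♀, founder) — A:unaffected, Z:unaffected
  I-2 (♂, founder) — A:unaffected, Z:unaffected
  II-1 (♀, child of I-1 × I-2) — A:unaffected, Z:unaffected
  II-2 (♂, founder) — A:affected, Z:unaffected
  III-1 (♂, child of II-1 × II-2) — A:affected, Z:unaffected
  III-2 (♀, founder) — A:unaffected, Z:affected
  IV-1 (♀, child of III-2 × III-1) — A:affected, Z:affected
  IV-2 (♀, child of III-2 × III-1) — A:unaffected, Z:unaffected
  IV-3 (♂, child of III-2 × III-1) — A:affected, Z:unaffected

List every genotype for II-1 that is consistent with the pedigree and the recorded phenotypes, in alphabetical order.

II-1 ∈ {Aa ZZ, Aa Zz}

A/I-1 un ·: AA|Aa
A/I-2 un ·: AA|Aa
A/II-1 un I-1×I-2: Aa
A/II-2 aff ·: aa
A/III-1 aff II-1×II-2: aa
A/III-2 un ·: Aa
A/IV-1 aff III-2×III-1: aa
A/IV-2 un III-2×III-1: Aa
A/IV-3 aff III-2×III-1: aa
⇒ A over [I-1,I-2,II-1,II-2,III-1,III-2,IV-1,IV-2,IV-3]: 3 consistent
Z/I-1 un ·: ZZ|Zz
Z/I-2 un ·: ZZ|Zz
Z/II-1 un I-1×I-2: ZZ|Zz
Z/II-2 un ·: ZZ|Zz
Z/III-1 un II-1×II-2: Zz
Z/III-2 aff ·: zz
Z/IV-1 aff III-2×III-1: zz
Z/IV-2 un III-2×III-1: Zz
Z/IV-3 un III-2×III-1: Zz
⇒ Z over [I-1,I-2,II-1,II-2,III-1,III-2,IV-1,IV-2,IV-3]: 10 consistent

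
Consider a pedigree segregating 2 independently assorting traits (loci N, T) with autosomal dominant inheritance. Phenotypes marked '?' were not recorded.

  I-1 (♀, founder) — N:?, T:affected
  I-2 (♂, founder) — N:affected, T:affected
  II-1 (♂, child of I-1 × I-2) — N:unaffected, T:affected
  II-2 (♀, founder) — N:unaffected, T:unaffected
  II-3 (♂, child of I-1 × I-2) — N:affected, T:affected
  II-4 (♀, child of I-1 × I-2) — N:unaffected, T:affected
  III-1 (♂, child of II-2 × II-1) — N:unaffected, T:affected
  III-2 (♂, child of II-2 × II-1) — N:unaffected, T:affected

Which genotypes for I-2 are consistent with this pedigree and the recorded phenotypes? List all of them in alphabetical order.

I-2 ∈ {Nn TT, Nn Tt}

N/I-1 ? ·: nn|Nn
N/I-2 aff ·: Nn
N/II-1 un I-1×I-2: nn
N/II-2 un ·: nn
N/II-3 aff I-1×I-2: Nn|NN
N/II-4 un I-1×I-2: nn
N/III-1 un II-2×II-1: nn
N/III-2 un II-2×II-1: nn
⇒ N over [I-1,I-2,II-1,II-2,II-3,II-4,III-1,III-2]: 3 consistent
T/I-1 aff ·: Tt|TT
T/I-2 aff ·: Tt|TT
T/II-1 aff I-1×I-2: Tt|TT
T/II-2 un ·: tt
T/II-3 aff I-1×I-2: Tt|TT
T/II-4 aff I-1×I-2: Tt|TT
T/III-1 aff II-2×II-1: Tt
T/III-2 aff II-2×II-1: Tt
⇒ T over [I-1,I-2,II-1,II-2,II-3,II-4,III-1,III-2]: 25 consistent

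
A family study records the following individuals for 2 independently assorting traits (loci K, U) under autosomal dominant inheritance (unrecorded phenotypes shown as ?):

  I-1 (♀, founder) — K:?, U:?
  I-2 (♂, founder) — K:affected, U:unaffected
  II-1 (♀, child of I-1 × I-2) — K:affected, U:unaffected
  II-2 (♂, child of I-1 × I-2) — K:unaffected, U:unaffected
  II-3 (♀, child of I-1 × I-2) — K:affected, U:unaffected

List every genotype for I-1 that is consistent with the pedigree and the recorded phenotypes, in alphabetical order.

I-1 ∈ {Kk Uu, Kk uu, kk Uu, kk uu}

K/I-1 ? ·: kk|Kk
K/I-2 aff ·: Kk
K/II-1 aff I-1×I-2: Kk|KK
K/II-2 un I-1×I-2: kk
K/II-3 aff I-1×I-2: Kk|KK
⇒ K over [I-1,I-2,II-1,II-2,II-3]: 5 consistent
U/I-1 ? ·: uu|Uu
U/I-2 un ·: uu
U/II-1 un I-1×I-2: uu
U/II-2 un I-1×I-2: uu
U/II-3 un I-1×I-2: uu
⇒ U over [I-1,I-2,II-1,II-2,II-3]: 2 consistent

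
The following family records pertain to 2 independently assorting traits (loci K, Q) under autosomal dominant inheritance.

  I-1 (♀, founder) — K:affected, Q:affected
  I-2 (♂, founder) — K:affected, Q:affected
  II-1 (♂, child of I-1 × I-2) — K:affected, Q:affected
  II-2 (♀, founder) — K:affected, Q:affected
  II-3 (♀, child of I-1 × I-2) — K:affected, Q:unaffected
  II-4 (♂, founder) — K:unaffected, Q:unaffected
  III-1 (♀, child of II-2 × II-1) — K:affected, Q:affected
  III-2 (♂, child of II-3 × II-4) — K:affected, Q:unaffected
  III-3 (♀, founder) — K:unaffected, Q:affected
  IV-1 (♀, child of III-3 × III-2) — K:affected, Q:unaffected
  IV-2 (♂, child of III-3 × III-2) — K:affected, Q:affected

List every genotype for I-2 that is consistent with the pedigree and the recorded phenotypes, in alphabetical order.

K/I-1 aff ·: Kk|KK
K/I-2 aff ·: Kk|KK
K/II-1 aff I-1×I-2: Kk|KK
K/II-2 aff ·: Kk|KK
K/II-3 aff I-1×I-2: Kk|KK
K/II-4 un ·: kk
K/III-1 aff II-2×II-1: Kk|KK
K/III-2 aff II-3×II-4: Kk
K/III-3 un ·: kk
K/IV-1 aff III-3×III-2: Kk
K/IV-2 aff III-3×III-2: Kk
⇒ K over [I-1,I-2,II-1,II-2,II-3,II-4,III-1,III-2,III-3,IV-1,IV-2]: 45 consistent
Q/I-1 aff ·: Qq
Q/I-2 aff ·: Qq
Q/II-1 aff I-1×I-2: Qq|QQ
Q/II-2 aff ·: Qq|QQ
Q/II-3 un I-1×I-2: qq
Q/II-4 un ·: qq
Q/III-1 aff II-2×II-1: Qq|QQ
Q/III-2 un II-3×II-4: qq
Q/III-3 aff ·: Qq
Q/IV-1 un III-3×III-2: qq
Q/IV-2 aff III-3×III-2: Qq
⇒ Q over [I-1,I-2,II-1,II-2,II-3,II-4,III-1,III-2,III-3,IV-1,IV-2]: 7 consistent

I-2 ∈ {KK Qq, Kk Qq}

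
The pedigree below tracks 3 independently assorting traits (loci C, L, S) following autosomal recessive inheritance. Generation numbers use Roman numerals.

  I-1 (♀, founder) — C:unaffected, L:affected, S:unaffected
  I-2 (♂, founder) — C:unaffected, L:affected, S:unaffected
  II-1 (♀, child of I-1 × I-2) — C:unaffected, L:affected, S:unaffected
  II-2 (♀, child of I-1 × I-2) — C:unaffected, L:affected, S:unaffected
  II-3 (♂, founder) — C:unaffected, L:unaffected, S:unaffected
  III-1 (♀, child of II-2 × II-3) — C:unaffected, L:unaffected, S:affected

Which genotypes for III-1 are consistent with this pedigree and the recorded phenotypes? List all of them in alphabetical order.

III-1 ∈ {CC Ll ss, Cc Ll ss}

C/I-1 un ·: CC|Cc
C/I-2 un ·: CC|Cc
C/II-1 un I-1×I-2: CC|Cc
C/II-2 un I-1×I-2: CC|Cc
C/II-3 un ·: CC|Cc
C/III-1 un II-2×II-3: CC|Cc
⇒ C over [I-1,I-2,II-1,II-2,II-3,III-1]: 45 consistent
L/I-1 aff ·: ll
L/I-2 aff ·: ll
L/II-1 aff I-1×I-2: ll
L/II-2 aff I-1×I-2: ll
L/II-3 un ·: LL|Ll
L/III-1 un II-2×II-3: Ll
⇒ L over [I-1,I-2,II-1,II-2,II-3,III-1]: 2 consistent
S/I-1 un ·: SS|Ss
S/I-2 un ·: SS|Ss
S/II-1 un I-1×I-2: SS|Ss
S/II-2 un I-1×I-2: Ss
S/II-3 un ·: Ss
S/III-1 aff II-2×II-3: ss
⇒ S over [I-1,I-2,II-1,II-2,II-3,III-1]: 6 consistent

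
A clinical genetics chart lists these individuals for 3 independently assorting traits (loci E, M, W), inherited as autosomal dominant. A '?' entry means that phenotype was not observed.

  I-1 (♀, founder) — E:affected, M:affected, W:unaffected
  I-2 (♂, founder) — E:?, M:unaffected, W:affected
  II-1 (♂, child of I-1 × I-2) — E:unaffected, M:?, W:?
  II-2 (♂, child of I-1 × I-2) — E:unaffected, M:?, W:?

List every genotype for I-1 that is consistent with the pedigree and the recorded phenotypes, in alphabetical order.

E/I-1 aff ·: Ee
E/I-2 ? ·: ee|Ee
E/II-1 un I-1×I-2: ee
E/II-2 un I-1×I-2: ee
⇒ E over [I-1,I-2,II-1,II-2]: 2 consistent
M/I-1 aff ·: Mm|MM
M/I-2 un ·: mm
M/II-1 ? I-1×I-2: mm|Mm
M/II-2 ? I-1×I-2: mm|Mm
⇒ M over [I-1,I-2,II-1,II-2]: 5 consistent
W/I-1 un ·: ww
W/I-2 aff ·: Ww|WW
W/II-1 ? I-1×I-2: ww|Ww
W/II-2 ? I-1×I-2: ww|Ww
⇒ W over [I-1,I-2,II-1,II-2]: 5 consistent

I-1 ∈ {Ee MM ww, Ee Mm ww}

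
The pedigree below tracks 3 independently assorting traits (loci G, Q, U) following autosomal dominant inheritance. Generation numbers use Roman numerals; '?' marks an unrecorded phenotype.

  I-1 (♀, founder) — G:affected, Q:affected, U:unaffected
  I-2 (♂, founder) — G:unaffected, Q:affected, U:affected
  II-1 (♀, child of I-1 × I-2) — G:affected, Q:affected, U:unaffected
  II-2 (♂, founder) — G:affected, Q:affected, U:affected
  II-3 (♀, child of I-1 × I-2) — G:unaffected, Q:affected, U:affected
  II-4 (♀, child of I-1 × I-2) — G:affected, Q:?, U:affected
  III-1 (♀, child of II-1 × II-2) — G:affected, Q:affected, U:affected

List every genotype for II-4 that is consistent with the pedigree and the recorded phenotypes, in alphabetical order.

II-4 ∈ {Gg QQ Uu, Gg Qq Uu, Gg qq Uu}

G/I-1 aff ·: Gg
G/I-2 un ·: gg
G/II-1 aff I-1×I-2: Gg
G/II-2 aff ·: Gg|GG
G/II-3 un I-1×I-2: gg
G/II-4 aff I-1×I-2: Gg
G/III-1 aff II-1×II-2: Gg|GG
⇒ G over [I-1,I-2,II-1,II-2,II-3,II-4,III-1]: 4 consistent
Q/I-1 aff ·: Qq|QQ
Q/I-2 aff ·: Qq|QQ
Q/II-1 aff I-1×I-2: Qq|QQ
Q/II-2 aff ·: Qq|QQ
Q/II-3 aff I-1×I-2: Qq|QQ
Q/II-4 ? I-1×I-2: qq|Qq|QQ
Q/III-1 aff II-1×II-2: Qq|QQ
⇒ Q over [I-1,I-2,II-1,II-2,II-3,II-4,III-1]: 101 consistent
U/I-1 un ·: uu
U/I-2 aff ·: Uu
U/II-1 un I-1×I-2: uu
U/II-2 aff ·: Uu|UU
U/II-3 aff I-1×I-2: Uu
U/II-4 aff I-1×I-2: Uu
U/III-1 aff II-1×II-2: Uu
⇒ U over [I-1,I-2,II-1,II-2,II-3,II-4,III-1]: 2 consistent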